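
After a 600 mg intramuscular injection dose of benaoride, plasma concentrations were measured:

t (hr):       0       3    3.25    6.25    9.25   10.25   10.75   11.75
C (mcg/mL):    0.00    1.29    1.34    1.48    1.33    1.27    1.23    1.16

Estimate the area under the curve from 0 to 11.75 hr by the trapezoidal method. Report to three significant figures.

AUC = 13.8 mcg/mL·hr

Trapezoidal AUC_0→11.75:
  [0→3]: (0.00+1.29)/2 × 3 = 1.935
  [3→3.25]: (1.29+1.34)/2 × 0.25 = 0.32875
  [3.25→6.25]: (1.34+1.48)/2 × 3 = 4.23
  [6.25→9.25]: (1.48+1.33)/2 × 3 = 4.215
  [9.25→10.25]: (1.33+1.27)/2 × 1 = 1.3
  [10.25→10.75]: (1.27+1.23)/2 × 0.5 = 0.625
  [10.75→11.75]: (1.23+1.16)/2 × 1 = 1.195
  Sum = 13.82875 mcg/mL·hr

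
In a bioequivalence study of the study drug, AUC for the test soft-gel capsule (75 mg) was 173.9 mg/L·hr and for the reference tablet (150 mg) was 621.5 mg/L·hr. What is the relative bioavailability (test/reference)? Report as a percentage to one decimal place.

F_rel = 56.0%

F_rel = (AUC_test/D_test) / (AUC_ref/D_ref)
      = (173.9/75) / (621.5/150)
      = 2.31867 / 4.14333 = 0.5596 = 55.96%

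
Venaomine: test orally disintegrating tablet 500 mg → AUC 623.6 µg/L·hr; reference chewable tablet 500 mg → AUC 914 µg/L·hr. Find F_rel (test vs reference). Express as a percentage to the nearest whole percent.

F_rel = (AUC_test/D_test) / (AUC_ref/D_ref)
      = (623.6/500) / (914/500)
      = 1.2472 / 1.828 = 0.6823 = 68.23%

F_rel = 68%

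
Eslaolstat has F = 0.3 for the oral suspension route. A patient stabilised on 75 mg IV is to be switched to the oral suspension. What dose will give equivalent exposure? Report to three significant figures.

D_oral = 250 mg

For equal systemic exposure: F × D_ev = D_iv
D_ev = D_iv / F = 75 / 0.3 = 250 mg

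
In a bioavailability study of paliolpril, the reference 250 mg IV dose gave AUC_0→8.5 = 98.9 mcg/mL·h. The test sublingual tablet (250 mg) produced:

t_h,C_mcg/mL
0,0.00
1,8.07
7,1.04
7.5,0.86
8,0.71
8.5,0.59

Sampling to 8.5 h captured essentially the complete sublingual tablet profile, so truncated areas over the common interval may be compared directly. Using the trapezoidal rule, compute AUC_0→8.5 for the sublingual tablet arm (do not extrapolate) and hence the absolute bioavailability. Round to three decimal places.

Trapezoidal AUC_0→8.5 (sublingual tablet):
  [0→1]: (0.00+8.07)/2 × 1 = 4.035
  [1→7]: (8.07+1.04)/2 × 6 = 27.33
  [7→7.5]: (1.04+0.86)/2 × 0.5 = 0.475
  [7.5→8]: (0.86+0.71)/2 × 0.5 = 0.3925
  [8→8.5]: (0.71+0.59)/2 × 0.5 = 0.325
  Sum = 32.5575 mcg/mL·h
F = (AUC_ev/D_ev)/(AUC_iv/D_iv) = (32.5575/250)/(98.9/250) = 0.13023/0.3956 = 0.3292

F = 0.329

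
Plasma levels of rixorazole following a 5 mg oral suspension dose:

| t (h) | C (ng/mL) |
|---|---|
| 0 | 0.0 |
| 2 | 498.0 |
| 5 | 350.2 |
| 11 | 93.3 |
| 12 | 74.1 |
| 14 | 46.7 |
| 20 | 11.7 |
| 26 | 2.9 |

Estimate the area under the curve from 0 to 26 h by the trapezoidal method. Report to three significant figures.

AUC = 3520 ng/mL·h

Trapezoidal AUC_0→26:
  [0→2]: (0.0+498.0)/2 × 2 = 498.0
  [2→5]: (498.0+350.2)/2 × 3 = 1272.3
  [5→11]: (350.2+93.3)/2 × 6 = 1330.5
  [11→12]: (93.3+74.1)/2 × 1 = 83.7
  [12→14]: (74.1+46.7)/2 × 2 = 120.8
  [14→20]: (46.7+11.7)/2 × 6 = 175.2
  [20→26]: (11.7+2.9)/2 × 6 = 43.8
  Sum = 3524.3 ng/mL·h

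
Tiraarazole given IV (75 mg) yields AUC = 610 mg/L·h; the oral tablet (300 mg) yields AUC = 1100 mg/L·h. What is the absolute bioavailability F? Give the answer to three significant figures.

F = (AUC_ev / D_ev) / (AUC_iv / D_iv)
  = (1100/300) / (610/75)
  = 3.66667 / 8.13333 = 0.4508

F = 0.451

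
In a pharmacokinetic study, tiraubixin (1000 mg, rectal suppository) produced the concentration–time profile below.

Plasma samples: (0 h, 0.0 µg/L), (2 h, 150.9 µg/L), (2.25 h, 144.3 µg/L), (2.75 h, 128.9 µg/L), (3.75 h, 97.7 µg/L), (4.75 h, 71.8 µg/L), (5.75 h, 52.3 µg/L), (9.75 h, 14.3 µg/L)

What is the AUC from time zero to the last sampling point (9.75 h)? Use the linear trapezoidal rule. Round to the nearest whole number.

Trapezoidal AUC_0→9.75:
  [0→2]: (0.0+150.9)/2 × 2 = 150.9
  [2→2.25]: (150.9+144.3)/2 × 0.25 = 36.9
  [2.25→2.75]: (144.3+128.9)/2 × 0.5 = 68.3
  [2.75→3.75]: (128.9+97.7)/2 × 1 = 113.3
  [3.75→4.75]: (97.7+71.8)/2 × 1 = 84.75
  [4.75→5.75]: (71.8+52.3)/2 × 1 = 62.05
  [5.75→9.75]: (52.3+14.3)/2 × 4 = 133.2
  Sum = 649.4 µg/L·h

AUC = 649 µg/L·h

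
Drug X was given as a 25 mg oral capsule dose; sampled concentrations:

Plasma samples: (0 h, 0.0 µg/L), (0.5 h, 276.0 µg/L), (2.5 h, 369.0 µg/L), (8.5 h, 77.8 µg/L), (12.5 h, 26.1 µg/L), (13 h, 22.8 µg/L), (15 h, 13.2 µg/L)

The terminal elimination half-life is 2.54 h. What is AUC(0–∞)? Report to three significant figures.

AUC = 2360 µg/L·h

Trapezoidal AUC_0→15:
  [0→0.5]: (0.0+276.0)/2 × 0.5 = 69.0
  [0.5→2.5]: (276.0+369.0)/2 × 2 = 645.0
  [2.5→8.5]: (369.0+77.8)/2 × 6 = 1340.4
  [8.5→12.5]: (77.8+26.1)/2 × 4 = 207.8
  [12.5→13]: (26.1+22.8)/2 × 0.5 = 12.225
  [13→15]: (22.8+13.2)/2 × 2 = 36.0
  Sum = 2310.425 µg/L·h
k_e = ln2 / t½ = 0.693147 / 2.54 = 0.2729 h^-1
Extrapolated tail: C_last / k_e = 13.2 / 0.2729 = 48.369
AUC_0→∞ = 2310.425 + 48.369 = 2358.794 µg/L·h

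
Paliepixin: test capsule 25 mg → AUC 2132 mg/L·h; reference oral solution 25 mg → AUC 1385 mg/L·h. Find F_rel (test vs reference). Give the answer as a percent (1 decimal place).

F_rel = (AUC_test/D_test) / (AUC_ref/D_ref)
      = (2132/25) / (1385/25)
      = 85.28 / 55.4 = 1.5394 = 153.94%

F_rel = 153.9%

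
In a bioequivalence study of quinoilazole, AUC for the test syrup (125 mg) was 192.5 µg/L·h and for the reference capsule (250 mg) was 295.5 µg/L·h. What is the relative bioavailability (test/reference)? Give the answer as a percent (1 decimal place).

F_rel = (AUC_test/D_test) / (AUC_ref/D_ref)
      = (192.5/125) / (295.5/250)
      = 1.54 / 1.182 = 1.3029 = 130.29%

F_rel = 130.3%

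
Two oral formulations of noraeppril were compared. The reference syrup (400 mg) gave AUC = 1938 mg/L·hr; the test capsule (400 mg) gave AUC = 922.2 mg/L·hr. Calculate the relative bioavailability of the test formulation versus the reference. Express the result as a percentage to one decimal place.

F_rel = (AUC_test/D_test) / (AUC_ref/D_ref)
      = (922.2/400) / (1938/400)
      = 2.3055 / 4.845 = 0.4759 = 47.59%

F_rel = 47.6%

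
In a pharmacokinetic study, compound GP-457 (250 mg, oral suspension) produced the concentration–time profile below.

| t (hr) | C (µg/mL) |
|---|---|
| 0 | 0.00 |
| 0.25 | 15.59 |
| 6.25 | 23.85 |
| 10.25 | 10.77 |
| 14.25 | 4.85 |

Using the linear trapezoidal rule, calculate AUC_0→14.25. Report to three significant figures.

Trapezoidal AUC_0→14.25:
  [0→0.25]: (0.00+15.59)/2 × 0.25 = 1.94875
  [0.25→6.25]: (15.59+23.85)/2 × 6 = 118.32
  [6.25→10.25]: (23.85+10.77)/2 × 4 = 69.24
  [10.25→14.25]: (10.77+4.85)/2 × 4 = 31.24
  Sum = 220.74875 µg/mL·hr

AUC = 221 µg/mL·hr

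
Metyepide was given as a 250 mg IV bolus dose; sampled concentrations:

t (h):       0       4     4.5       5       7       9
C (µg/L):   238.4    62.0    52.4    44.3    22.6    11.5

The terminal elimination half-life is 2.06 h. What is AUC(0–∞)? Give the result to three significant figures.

AUC = 789 µg/L·h

Trapezoidal AUC_0→9:
  [0→4]: (238.4+62.0)/2 × 4 = 600.8
  [4→4.5]: (62.0+52.4)/2 × 0.5 = 28.6
  [4.5→5]: (52.4+44.3)/2 × 0.5 = 24.175
  [5→7]: (44.3+22.6)/2 × 2 = 66.9
  [7→9]: (22.6+11.5)/2 × 2 = 34.1
  Sum = 754.575 µg/L·h
k_e = ln2 / t½ = 0.693147 / 2.06 = 0.3365 h^-1
Extrapolated tail: C_last / k_e = 11.5 / 0.3365 = 34.175
AUC_0→∞ = 754.575 + 34.175 = 788.75 µg/L·h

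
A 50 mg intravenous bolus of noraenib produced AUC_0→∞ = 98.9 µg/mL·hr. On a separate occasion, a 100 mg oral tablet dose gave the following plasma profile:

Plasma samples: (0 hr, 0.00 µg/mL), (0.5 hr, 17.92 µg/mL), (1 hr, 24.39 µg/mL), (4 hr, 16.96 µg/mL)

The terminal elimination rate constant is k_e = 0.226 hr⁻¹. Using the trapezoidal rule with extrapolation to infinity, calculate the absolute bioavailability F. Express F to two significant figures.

F = 0.77

Trapezoidal AUC_0→4 (oral tablet):
  [0→0.5]: (0.00+17.92)/2 × 0.5 = 4.48
  [0.5→1]: (17.92+24.39)/2 × 0.5 = 10.5775
  [1→4]: (24.39+16.96)/2 × 3 = 62.025
  Sum = 77.0825 µg/mL·hr
Tail: C_last/k_e = 16.96/0.226 = 75.044
AUC_0→∞ (oral tablet) = 77.0825 + 75.044 = 152.1265 µg/mL·hr
F = (AUC_ev/D_ev)/(AUC_iv/D_iv) = (152.1265/100)/(98.9/50) = 1.521265/1.978 = 0.7691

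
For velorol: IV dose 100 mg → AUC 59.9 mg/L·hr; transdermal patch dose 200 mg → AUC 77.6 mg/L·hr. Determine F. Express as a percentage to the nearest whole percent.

F = (AUC_ev / D_ev) / (AUC_iv / D_iv)
  = (77.6/200) / (59.9/100)
  = 0.388 / 0.599 = 0.6477
  = 64.77%

F = 65%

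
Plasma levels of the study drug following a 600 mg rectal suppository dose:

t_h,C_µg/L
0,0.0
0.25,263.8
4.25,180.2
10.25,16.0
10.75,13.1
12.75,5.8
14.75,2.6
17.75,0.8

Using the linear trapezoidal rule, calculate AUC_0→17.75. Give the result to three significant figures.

AUC = 1550 µg/L·h

Trapezoidal AUC_0→17.75:
  [0→0.25]: (0.0+263.8)/2 × 0.25 = 32.975
  [0.25→4.25]: (263.8+180.2)/2 × 4 = 888.0
  [4.25→10.25]: (180.2+16.0)/2 × 6 = 588.6
  [10.25→10.75]: (16.0+13.1)/2 × 0.5 = 7.275
  [10.75→12.75]: (13.1+5.8)/2 × 2 = 18.9
  [12.75→14.75]: (5.8+2.6)/2 × 2 = 8.4
  [14.75→17.75]: (2.6+0.8)/2 × 3 = 5.1
  Sum = 1549.25 µg/L·h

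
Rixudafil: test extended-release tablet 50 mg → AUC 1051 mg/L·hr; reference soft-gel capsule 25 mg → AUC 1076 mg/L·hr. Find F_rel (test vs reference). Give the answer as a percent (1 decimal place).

F_rel = 48.8%

F_rel = (AUC_test/D_test) / (AUC_ref/D_ref)
      = (1051/50) / (1076/25)
      = 21.02 / 43.04 = 0.4884 = 48.84%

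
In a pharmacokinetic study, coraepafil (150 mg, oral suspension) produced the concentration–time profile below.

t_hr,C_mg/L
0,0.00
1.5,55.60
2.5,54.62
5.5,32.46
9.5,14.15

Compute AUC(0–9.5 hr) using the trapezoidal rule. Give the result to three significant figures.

Trapezoidal AUC_0→9.5:
  [0→1.5]: (0.00+55.60)/2 × 1.5 = 41.7
  [1.5→2.5]: (55.60+54.62)/2 × 1 = 55.11
  [2.5→5.5]: (54.62+32.46)/2 × 3 = 130.62
  [5.5→9.5]: (32.46+14.15)/2 × 4 = 93.22
  Sum = 320.65 mg/L·hr

AUC = 321 mg/L·hr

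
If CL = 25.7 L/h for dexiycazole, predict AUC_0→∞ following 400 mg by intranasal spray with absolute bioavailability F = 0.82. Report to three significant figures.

AUC_0→∞ = F × Dose / CL
        = 0.82 × 400 / 25.7 = 12.7626 mg/L·h

AUC = 12.8 mg/L·h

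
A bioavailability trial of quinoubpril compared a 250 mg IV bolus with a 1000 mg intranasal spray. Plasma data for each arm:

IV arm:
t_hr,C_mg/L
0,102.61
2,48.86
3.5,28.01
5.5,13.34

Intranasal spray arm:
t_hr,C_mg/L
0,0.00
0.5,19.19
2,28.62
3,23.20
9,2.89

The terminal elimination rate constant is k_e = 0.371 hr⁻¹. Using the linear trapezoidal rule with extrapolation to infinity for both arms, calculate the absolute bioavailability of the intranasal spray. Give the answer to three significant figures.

Trapezoidal AUC_0→5.5 (IV):
  [0→2]: (102.61+48.86)/2 × 2 = 151.47
  [2→3.5]: (48.86+28.01)/2 × 1.5 = 57.6525
  [3.5→5.5]: (28.01+13.34)/2 × 2 = 41.35
  Sum = 250.4725 mg/L·hr
IV tail: 13.34/0.371 = 35.957; AUC_iv,0→∞ = 250.4725 + 35.957 = 286.4295 mg/L·hr
Trapezoidal AUC_0→9 (intranasal spray):
  [0→0.5]: (0.00+19.19)/2 × 0.5 = 4.7975
  [0.5→2]: (19.19+28.62)/2 × 1.5 = 35.8575
  [2→3]: (28.62+23.20)/2 × 1 = 25.91
  [3→9]: (23.20+2.89)/2 × 6 = 78.27
  Sum = 144.835 mg/L·hr
intranasal spray tail: 2.89/0.371 = 7.790; AUC_ev,0→∞ = 144.835 + 7.790 = 152.625 mg/L·hr
F = (AUC_ev/D_ev)/(AUC_iv/D_iv) = (152.625/1000)/(286.4295/250) = 0.152625/1.145718 = 0.1332

F = 0.133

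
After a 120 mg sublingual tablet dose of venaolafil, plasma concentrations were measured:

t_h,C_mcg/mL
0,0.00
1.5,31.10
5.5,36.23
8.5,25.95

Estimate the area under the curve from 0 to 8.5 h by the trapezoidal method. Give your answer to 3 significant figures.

AUC = 251 mcg/mL·h

Trapezoidal AUC_0→8.5:
  [0→1.5]: (0.00+31.10)/2 × 1.5 = 23.325
  [1.5→5.5]: (31.10+36.23)/2 × 4 = 134.66
  [5.5→8.5]: (36.23+25.95)/2 × 3 = 93.27
  Sum = 251.255 mcg/mL·h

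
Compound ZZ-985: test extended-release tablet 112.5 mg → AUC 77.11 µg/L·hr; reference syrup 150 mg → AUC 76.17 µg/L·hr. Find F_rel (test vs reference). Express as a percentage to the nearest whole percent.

F_rel = (AUC_test/D_test) / (AUC_ref/D_ref)
      = (77.11/112.5) / (76.17/150)
      = 0.685422 / 0.5078 = 1.3498 = 134.98%

F_rel = 135%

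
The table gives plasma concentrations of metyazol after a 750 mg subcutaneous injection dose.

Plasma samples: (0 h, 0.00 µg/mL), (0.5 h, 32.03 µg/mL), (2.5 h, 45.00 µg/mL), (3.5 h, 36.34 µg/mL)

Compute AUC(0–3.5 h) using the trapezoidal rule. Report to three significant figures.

Trapezoidal AUC_0→3.5:
  [0→0.5]: (0.00+32.03)/2 × 0.5 = 8.0075
  [0.5→2.5]: (32.03+45.00)/2 × 2 = 77.03
  [2.5→3.5]: (45.00+36.34)/2 × 1 = 40.67
  Sum = 125.7075 µg/mL·h

AUC = 126 µg/mL·h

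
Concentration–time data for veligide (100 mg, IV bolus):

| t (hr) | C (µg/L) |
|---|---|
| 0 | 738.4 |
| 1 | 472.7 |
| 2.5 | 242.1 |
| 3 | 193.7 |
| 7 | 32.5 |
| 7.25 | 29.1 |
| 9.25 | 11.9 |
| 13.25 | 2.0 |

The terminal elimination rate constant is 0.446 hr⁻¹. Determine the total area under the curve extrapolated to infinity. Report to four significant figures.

Trapezoidal AUC_0→13.25:
  [0→1]: (738.4+472.7)/2 × 1 = 605.55
  [1→2.5]: (472.7+242.1)/2 × 1.5 = 536.1
  [2.5→3]: (242.1+193.7)/2 × 0.5 = 108.95
  [3→7]: (193.7+32.5)/2 × 4 = 452.4
  [7→7.25]: (32.5+29.1)/2 × 0.25 = 7.7
  [7.25→9.25]: (29.1+11.9)/2 × 2 = 41.0
  [9.25→13.25]: (11.9+2.0)/2 × 4 = 27.8
  Sum = 1779.5 µg/L·hr
Extrapolated tail: C_last / k_e = 2.0 / 0.446 = 4.484
AUC_0→∞ = 1779.5 + 4.484 = 1783.984 µg/L·hr

AUC = 1784 µg/L·hr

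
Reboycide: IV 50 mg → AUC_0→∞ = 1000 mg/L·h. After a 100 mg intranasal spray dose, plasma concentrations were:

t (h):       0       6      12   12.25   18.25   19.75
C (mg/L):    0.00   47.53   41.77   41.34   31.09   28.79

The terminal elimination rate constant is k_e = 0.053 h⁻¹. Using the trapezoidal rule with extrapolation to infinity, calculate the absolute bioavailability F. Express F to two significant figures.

F = 0.61

Trapezoidal AUC_0→19.75 (intranasal spray):
  [0→6]: (0.00+47.53)/2 × 6 = 142.59
  [6→12]: (47.53+41.77)/2 × 6 = 267.9
  [12→12.25]: (41.77+41.34)/2 × 0.25 = 10.38875
  [12.25→18.25]: (41.34+31.09)/2 × 6 = 217.29
  [18.25→19.75]: (31.09+28.79)/2 × 1.5 = 44.91
  Sum = 683.07875 mg/L·h
Tail: C_last/k_e = 28.79/0.053 = 543.208
AUC_0→∞ (intranasal spray) = 683.07875 + 543.208 = 1226.28675 mg/L·h
F = (AUC_ev/D_ev)/(AUC_iv/D_iv) = (1226.28675/100)/(1000/50) = 12.2629/20 = 0.6131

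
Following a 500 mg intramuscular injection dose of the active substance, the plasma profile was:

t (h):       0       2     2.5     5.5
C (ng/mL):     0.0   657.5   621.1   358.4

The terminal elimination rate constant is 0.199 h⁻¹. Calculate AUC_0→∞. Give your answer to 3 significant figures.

Trapezoidal AUC_0→5.5:
  [0→2]: (0.0+657.5)/2 × 2 = 657.5
  [2→2.5]: (657.5+621.1)/2 × 0.5 = 319.65
  [2.5→5.5]: (621.1+358.4)/2 × 3 = 1469.25
  Sum = 2446.4 ng/mL·h
Extrapolated tail: C_last / k_e = 358.4 / 0.199 = 1801.005
AUC_0→∞ = 2446.4 + 1801.005 = 4247.405 ng/mL·h

AUC = 4250 ng/mL·h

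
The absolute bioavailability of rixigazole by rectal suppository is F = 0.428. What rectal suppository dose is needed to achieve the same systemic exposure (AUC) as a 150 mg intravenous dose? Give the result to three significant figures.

D_rectal = 350 mg

For equal systemic exposure: F × D_ev = D_iv
D_ev = D_iv / F = 150 / 0.428 = 350.467 mg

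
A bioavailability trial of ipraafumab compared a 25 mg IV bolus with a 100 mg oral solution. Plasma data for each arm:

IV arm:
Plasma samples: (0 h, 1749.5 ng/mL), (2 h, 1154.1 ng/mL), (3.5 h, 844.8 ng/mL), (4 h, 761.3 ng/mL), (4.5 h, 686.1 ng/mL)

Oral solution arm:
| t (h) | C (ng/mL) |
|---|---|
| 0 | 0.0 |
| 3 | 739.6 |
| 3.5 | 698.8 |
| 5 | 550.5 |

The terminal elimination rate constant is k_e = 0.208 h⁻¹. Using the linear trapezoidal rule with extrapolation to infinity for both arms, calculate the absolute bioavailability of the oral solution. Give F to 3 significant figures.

F = 0.149

Trapezoidal AUC_0→4.5 (IV):
  [0→2]: (1749.5+1154.1)/2 × 2 = 2903.6
  [2→3.5]: (1154.1+844.8)/2 × 1.5 = 1499.175
  [3.5→4]: (844.8+761.3)/2 × 0.5 = 401.525
  [4→4.5]: (761.3+686.1)/2 × 0.5 = 361.85
  Sum = 5166.15 ng/mL·h
IV tail: 686.1/0.208 = 3298.558; AUC_iv,0→∞ = 5166.15 + 3298.558 = 8464.708 ng/mL·h
Trapezoidal AUC_0→5 (oral solution):
  [0→3]: (0.0+739.6)/2 × 3 = 1109.4
  [3→3.5]: (739.6+698.8)/2 × 0.5 = 359.6
  [3.5→5]: (698.8+550.5)/2 × 1.5 = 936.975
  Sum = 2405.975 ng/mL·h
oral solution tail: 550.5/0.208 = 2646.635; AUC_ev,0→∞ = 2405.975 + 2646.635 = 5052.61 ng/mL·h
F = (AUC_ev/D_ev)/(AUC_iv/D_iv) = (5052.61/100)/(8464.708/25) = 50.5261/338.58832 = 0.1492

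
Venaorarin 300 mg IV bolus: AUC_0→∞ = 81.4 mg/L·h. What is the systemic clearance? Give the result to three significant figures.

CL = Dose_iv / AUC_0→∞
   = 300 / 81.4 = 3.6855 L/h

CL = 3.69 L/h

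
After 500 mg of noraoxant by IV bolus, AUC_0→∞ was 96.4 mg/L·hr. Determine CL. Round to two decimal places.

CL = Dose_iv / AUC_0→∞
   = 500 / 96.4 = 5.18672 L/hr

CL = 5.19 L/hr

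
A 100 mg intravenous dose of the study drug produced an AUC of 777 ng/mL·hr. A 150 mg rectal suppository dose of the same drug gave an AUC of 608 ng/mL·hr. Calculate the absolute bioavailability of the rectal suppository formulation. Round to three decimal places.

F = 0.522

F = (AUC_ev / D_ev) / (AUC_iv / D_iv)
  = (608/150) / (777/100)
  = 4.05333 / 7.77 = 0.5217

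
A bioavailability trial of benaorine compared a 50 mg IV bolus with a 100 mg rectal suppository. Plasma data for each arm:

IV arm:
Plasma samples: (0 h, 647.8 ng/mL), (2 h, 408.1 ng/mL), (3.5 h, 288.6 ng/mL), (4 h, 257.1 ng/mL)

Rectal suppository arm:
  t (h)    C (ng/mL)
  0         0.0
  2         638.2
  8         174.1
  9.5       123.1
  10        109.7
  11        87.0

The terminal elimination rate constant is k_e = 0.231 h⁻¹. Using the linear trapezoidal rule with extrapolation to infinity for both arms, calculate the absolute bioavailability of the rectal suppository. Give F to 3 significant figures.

Trapezoidal AUC_0→4 (IV):
  [0→2]: (647.8+408.1)/2 × 2 = 1055.9
  [2→3.5]: (408.1+288.6)/2 × 1.5 = 522.525
  [3.5→4]: (288.6+257.1)/2 × 0.5 = 136.425
  Sum = 1714.85 ng/mL·h
IV tail: 257.1/0.231 = 1112.987; AUC_iv,0→∞ = 1714.85 + 1112.987 = 2827.837 ng/mL·h
Trapezoidal AUC_0→11 (rectal suppository):
  [0→2]: (0.0+638.2)/2 × 2 = 638.2
  [2→8]: (638.2+174.1)/2 × 6 = 2436.9
  [8→9.5]: (174.1+123.1)/2 × 1.5 = 222.9
  [9.5→10]: (123.1+109.7)/2 × 0.5 = 58.2
  [10→11]: (109.7+87.0)/2 × 1 = 98.35
  Sum = 3454.55 ng/mL·h
rectal suppository tail: 87.0/0.231 = 376.623; AUC_ev,0→∞ = 3454.55 + 376.623 = 3831.173 ng/mL·h
F = (AUC_ev/D_ev)/(AUC_iv/D_iv) = (3831.173/100)/(2827.837/50) = 38.31173/56.55674 = 0.6774

F = 0.677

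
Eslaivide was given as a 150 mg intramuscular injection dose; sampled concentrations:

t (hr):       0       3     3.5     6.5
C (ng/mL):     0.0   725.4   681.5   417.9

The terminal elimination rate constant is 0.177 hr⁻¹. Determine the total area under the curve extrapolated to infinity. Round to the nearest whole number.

Trapezoidal AUC_0→6.5:
  [0→3]: (0.0+725.4)/2 × 3 = 1088.1
  [3→3.5]: (725.4+681.5)/2 × 0.5 = 351.725
  [3.5→6.5]: (681.5+417.9)/2 × 3 = 1649.1
  Sum = 3088.925 ng/mL·hr
Extrapolated tail: C_last / k_e = 417.9 / 0.177 = 2361.017
AUC_0→∞ = 3088.925 + 2361.017 = 5449.942 ng/mL·hr

AUC = 5450 ng/mL·hr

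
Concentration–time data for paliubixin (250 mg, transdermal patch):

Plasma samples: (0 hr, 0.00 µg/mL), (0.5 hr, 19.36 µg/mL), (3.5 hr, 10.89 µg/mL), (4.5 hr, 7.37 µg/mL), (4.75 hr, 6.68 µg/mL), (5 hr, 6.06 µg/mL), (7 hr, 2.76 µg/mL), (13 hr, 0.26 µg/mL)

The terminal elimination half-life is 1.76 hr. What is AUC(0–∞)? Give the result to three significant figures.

AUC = 81.2 µg/mL·hr

Trapezoidal AUC_0→13:
  [0→0.5]: (0.00+19.36)/2 × 0.5 = 4.84
  [0.5→3.5]: (19.36+10.89)/2 × 3 = 45.375
  [3.5→4.5]: (10.89+7.37)/2 × 1 = 9.13
  [4.5→4.75]: (7.37+6.68)/2 × 0.25 = 1.75625
  [4.75→5]: (6.68+6.06)/2 × 0.25 = 1.5925
  [5→7]: (6.06+2.76)/2 × 2 = 8.82
  [7→13]: (2.76+0.26)/2 × 6 = 9.06
  Sum = 80.57375 µg/mL·hr
k_e = ln2 / t½ = 0.693147 / 1.76 = 0.3938 hr^-1
Extrapolated tail: C_last / k_e = 0.26 / 0.3938 = 0.660
AUC_0→∞ = 80.57375 + 0.660 = 81.23375 µg/mL·hr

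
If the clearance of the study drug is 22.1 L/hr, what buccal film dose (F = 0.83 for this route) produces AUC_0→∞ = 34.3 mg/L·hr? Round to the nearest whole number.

Dose = 913 mg

Dose = CL × AUC_0→∞ / F
     = 22.1 × 34.3 / 0.83 = 913.289 mg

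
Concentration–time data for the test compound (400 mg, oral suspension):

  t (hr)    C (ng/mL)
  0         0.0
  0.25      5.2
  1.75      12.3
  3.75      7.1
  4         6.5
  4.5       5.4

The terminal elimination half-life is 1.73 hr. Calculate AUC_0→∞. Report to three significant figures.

Trapezoidal AUC_0→4.5:
  [0→0.25]: (0.0+5.2)/2 × 0.25 = 0.65
  [0.25→1.75]: (5.2+12.3)/2 × 1.5 = 13.125
  [1.75→3.75]: (12.3+7.1)/2 × 2 = 19.4
  [3.75→4]: (7.1+6.5)/2 × 0.25 = 1.7
  [4→4.5]: (6.5+5.4)/2 × 0.5 = 2.975
  Sum = 37.85 ng/mL·hr
k_e = ln2 / t½ = 0.693147 / 1.73 = 0.4007 hr^-1
Extrapolated tail: C_last / k_e = 5.4 / 0.4007 = 13.476
AUC_0→∞ = 37.85 + 13.476 = 51.326 ng/mL·hr

AUC = 51.3 ng/mL·hr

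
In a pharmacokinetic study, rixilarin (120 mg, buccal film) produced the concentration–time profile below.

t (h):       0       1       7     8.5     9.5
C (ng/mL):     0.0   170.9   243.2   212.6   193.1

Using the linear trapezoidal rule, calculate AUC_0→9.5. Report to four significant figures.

Trapezoidal AUC_0→9.5:
  [0→1]: (0.0+170.9)/2 × 1 = 85.45
  [1→7]: (170.9+243.2)/2 × 6 = 1242.3
  [7→8.5]: (243.2+212.6)/2 × 1.5 = 341.85
  [8.5→9.5]: (212.6+193.1)/2 × 1 = 202.85
  Sum = 1872.45 ng/mL·h

AUC = 1872 ng/mL·h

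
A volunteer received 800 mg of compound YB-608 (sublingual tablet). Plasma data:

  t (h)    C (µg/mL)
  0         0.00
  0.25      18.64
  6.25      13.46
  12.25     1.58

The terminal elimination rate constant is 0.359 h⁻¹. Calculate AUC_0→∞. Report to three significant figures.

AUC = 148 µg/mL·h

Trapezoidal AUC_0→12.25:
  [0→0.25]: (0.00+18.64)/2 × 0.25 = 2.33
  [0.25→6.25]: (18.64+13.46)/2 × 6 = 96.3
  [6.25→12.25]: (13.46+1.58)/2 × 6 = 45.12
  Sum = 143.75 µg/mL·h
Extrapolated tail: C_last / k_e = 1.58 / 0.359 = 4.401
AUC_0→∞ = 143.75 + 4.401 = 148.151 µg/mL·h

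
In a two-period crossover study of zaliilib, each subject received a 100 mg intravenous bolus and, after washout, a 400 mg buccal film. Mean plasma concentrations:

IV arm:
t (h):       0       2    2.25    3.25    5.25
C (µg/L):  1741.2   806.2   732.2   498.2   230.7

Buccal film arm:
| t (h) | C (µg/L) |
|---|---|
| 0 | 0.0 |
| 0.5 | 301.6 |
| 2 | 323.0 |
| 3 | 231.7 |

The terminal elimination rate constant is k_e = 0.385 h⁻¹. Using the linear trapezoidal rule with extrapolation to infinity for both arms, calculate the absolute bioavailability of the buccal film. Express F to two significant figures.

F = 0.076

Trapezoidal AUC_0→5.25 (IV):
  [0→2]: (1741.2+806.2)/2 × 2 = 2547.4
  [2→2.25]: (806.2+732.2)/2 × 0.25 = 192.3
  [2.25→3.25]: (732.2+498.2)/2 × 1 = 615.2
  [3.25→5.25]: (498.2+230.7)/2 × 2 = 728.9
  Sum = 4083.8 µg/L·h
IV tail: 230.7/0.385 = 599.221; AUC_iv,0→∞ = 4083.8 + 599.221 = 4683.021 µg/L·h
Trapezoidal AUC_0→3 (buccal film):
  [0→0.5]: (0.0+301.6)/2 × 0.5 = 75.4
  [0.5→2]: (301.6+323.0)/2 × 1.5 = 468.45
  [2→3]: (323.0+231.7)/2 × 1 = 277.35
  Sum = 821.2 µg/L·h
buccal film tail: 231.7/0.385 = 601.818; AUC_ev,0→∞ = 821.2 + 601.818 = 1423.018 µg/L·h
F = (AUC_ev/D_ev)/(AUC_iv/D_iv) = (1423.018/400)/(4683.021/100) = 3.557545/46.83021 = 0.0760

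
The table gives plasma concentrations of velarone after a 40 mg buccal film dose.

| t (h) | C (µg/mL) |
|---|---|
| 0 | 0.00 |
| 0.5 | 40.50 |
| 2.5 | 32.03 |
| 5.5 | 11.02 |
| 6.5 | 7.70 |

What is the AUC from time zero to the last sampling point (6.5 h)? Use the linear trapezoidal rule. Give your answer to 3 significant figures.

AUC = 157 µg/mL·h

Trapezoidal AUC_0→6.5:
  [0→0.5]: (0.00+40.50)/2 × 0.5 = 10.125
  [0.5→2.5]: (40.50+32.03)/2 × 2 = 72.53
  [2.5→5.5]: (32.03+11.02)/2 × 3 = 64.575
  [5.5→6.5]: (11.02+7.70)/2 × 1 = 9.36
  Sum = 156.59 µg/mL·h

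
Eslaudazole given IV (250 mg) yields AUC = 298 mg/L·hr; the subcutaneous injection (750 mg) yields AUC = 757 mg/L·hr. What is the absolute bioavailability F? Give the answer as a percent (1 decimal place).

F = 84.7%

F = (AUC_ev / D_ev) / (AUC_iv / D_iv)
  = (757/750) / (298/250)
  = 1.00933 / 1.192 = 0.8468
  = 84.68%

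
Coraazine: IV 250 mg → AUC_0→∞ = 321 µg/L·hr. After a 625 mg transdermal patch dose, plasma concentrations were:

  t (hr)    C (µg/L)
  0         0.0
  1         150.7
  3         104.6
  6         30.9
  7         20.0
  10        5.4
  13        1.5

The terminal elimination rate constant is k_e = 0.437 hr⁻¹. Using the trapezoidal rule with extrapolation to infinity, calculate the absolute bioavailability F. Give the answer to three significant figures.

F = 0.762

Trapezoidal AUC_0→13 (transdermal patch):
  [0→1]: (0.0+150.7)/2 × 1 = 75.35
  [1→3]: (150.7+104.6)/2 × 2 = 255.3
  [3→6]: (104.6+30.9)/2 × 3 = 203.25
  [6→7]: (30.9+20.0)/2 × 1 = 25.45
  [7→10]: (20.0+5.4)/2 × 3 = 38.1
  [10→13]: (5.4+1.5)/2 × 3 = 10.35
  Sum = 607.8 µg/L·hr
Tail: C_last/k_e = 1.5/0.437 = 3.432
AUC_0→∞ (transdermal patch) = 607.8 + 3.432 = 611.232 µg/L·hr
F = (AUC_ev/D_ev)/(AUC_iv/D_iv) = (611.232/625)/(321/250) = 0.9779712/1.284 = 0.7617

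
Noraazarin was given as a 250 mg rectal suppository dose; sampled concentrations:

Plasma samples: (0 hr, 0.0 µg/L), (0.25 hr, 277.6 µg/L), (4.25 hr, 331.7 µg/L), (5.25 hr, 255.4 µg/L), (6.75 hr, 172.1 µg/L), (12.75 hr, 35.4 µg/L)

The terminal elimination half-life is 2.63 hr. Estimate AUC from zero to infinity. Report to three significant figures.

Trapezoidal AUC_0→12.75:
  [0→0.25]: (0.0+277.6)/2 × 0.25 = 34.7
  [0.25→4.25]: (277.6+331.7)/2 × 4 = 1218.6
  [4.25→5.25]: (331.7+255.4)/2 × 1 = 293.55
  [5.25→6.75]: (255.4+172.1)/2 × 1.5 = 320.625
  [6.75→12.75]: (172.1+35.4)/2 × 6 = 622.5
  Sum = 2489.975 µg/L·hr
k_e = ln2 / t½ = 0.693147 / 2.63 = 0.2636 hr^-1
Extrapolated tail: C_last / k_e = 35.4 / 0.2636 = 134.294
AUC_0→∞ = 2489.975 + 134.294 = 2624.269 µg/L·hr

AUC = 2620 µg/L·hr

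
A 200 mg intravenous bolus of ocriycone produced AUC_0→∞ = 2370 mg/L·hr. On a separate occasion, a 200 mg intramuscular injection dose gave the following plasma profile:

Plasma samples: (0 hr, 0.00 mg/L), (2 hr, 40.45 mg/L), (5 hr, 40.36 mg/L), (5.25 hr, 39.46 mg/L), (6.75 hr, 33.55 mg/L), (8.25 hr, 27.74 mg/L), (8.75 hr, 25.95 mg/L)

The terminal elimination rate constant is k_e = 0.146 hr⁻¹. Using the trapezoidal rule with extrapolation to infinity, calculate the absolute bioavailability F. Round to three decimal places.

F = 0.196

Trapezoidal AUC_0→8.75 (intramuscular injection):
  [0→2]: (0.00+40.45)/2 × 2 = 40.45
  [2→5]: (40.45+40.36)/2 × 3 = 121.215
  [5→5.25]: (40.36+39.46)/2 × 0.25 = 9.9775
  [5.25→6.75]: (39.46+33.55)/2 × 1.5 = 54.7575
  [6.75→8.25]: (33.55+27.74)/2 × 1.5 = 45.9675
  [8.25→8.75]: (27.74+25.95)/2 × 0.5 = 13.4225
  Sum = 285.79 mg/L·hr
Tail: C_last/k_e = 25.95/0.146 = 177.740
AUC_0→∞ (intramuscular injection) = 285.79 + 177.740 = 463.53 mg/L·hr
F = (AUC_ev/D_ev)/(AUC_iv/D_iv) = (463.53/200)/(2370/200) = 2.31765/11.85 = 0.1956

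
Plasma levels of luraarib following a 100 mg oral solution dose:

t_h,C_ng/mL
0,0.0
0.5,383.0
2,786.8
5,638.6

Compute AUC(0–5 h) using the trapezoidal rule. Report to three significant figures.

AUC = 3110 ng/mL·h

Trapezoidal AUC_0→5:
  [0→0.5]: (0.0+383.0)/2 × 0.5 = 95.75
  [0.5→2]: (383.0+786.8)/2 × 1.5 = 877.35
  [2→5]: (786.8+638.6)/2 × 3 = 2138.1
  Sum = 3111.2 ng/mL·h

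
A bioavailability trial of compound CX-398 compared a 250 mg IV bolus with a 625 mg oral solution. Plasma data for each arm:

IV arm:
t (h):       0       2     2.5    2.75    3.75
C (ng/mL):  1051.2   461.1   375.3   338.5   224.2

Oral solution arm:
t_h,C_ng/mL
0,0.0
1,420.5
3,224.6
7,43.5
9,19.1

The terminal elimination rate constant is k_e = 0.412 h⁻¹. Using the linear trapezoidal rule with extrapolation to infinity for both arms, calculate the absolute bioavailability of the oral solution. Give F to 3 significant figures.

F = 0.228

Trapezoidal AUC_0→3.75 (IV):
  [0→2]: (1051.2+461.1)/2 × 2 = 1512.3
  [2→2.5]: (461.1+375.3)/2 × 0.5 = 209.1
  [2.5→2.75]: (375.3+338.5)/2 × 0.25 = 89.225
  [2.75→3.75]: (338.5+224.2)/2 × 1 = 281.35
  Sum = 2091.975 ng/mL·h
IV tail: 224.2/0.412 = 544.175; AUC_iv,0→∞ = 2091.975 + 544.175 = 2636.15 ng/mL·h
Trapezoidal AUC_0→9 (oral solution):
  [0→1]: (0.0+420.5)/2 × 1 = 210.25
  [1→3]: (420.5+224.6)/2 × 2 = 645.1
  [3→7]: (224.6+43.5)/2 × 4 = 536.2
  [7→9]: (43.5+19.1)/2 × 2 = 62.6
  Sum = 1454.15 ng/mL·h
oral solution tail: 19.1/0.412 = 46.359; AUC_ev,0→∞ = 1454.15 + 46.359 = 1500.509 ng/mL·h
F = (AUC_ev/D_ev)/(AUC_iv/D_iv) = (1500.509/625)/(2636.15/250) = 2.4008144/10.5446 = 0.2277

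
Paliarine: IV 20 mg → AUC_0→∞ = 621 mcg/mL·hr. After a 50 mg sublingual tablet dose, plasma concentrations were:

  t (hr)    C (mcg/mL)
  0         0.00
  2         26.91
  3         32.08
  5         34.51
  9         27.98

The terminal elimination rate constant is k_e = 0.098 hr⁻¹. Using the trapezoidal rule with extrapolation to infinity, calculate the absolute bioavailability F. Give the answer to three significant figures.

Trapezoidal AUC_0→9 (sublingual tablet):
  [0→2]: (0.00+26.91)/2 × 2 = 26.91
  [2→3]: (26.91+32.08)/2 × 1 = 29.495
  [3→5]: (32.08+34.51)/2 × 2 = 66.59
  [5→9]: (34.51+27.98)/2 × 4 = 124.98
  Sum = 247.975 mcg/mL·hr
Tail: C_last/k_e = 27.98/0.098 = 285.510
AUC_0→∞ (sublingual tablet) = 247.975 + 285.510 = 533.485 mcg/mL·hr
F = (AUC_ev/D_ev)/(AUC_iv/D_iv) = (533.485/50)/(621/20) = 10.6697/31.05 = 0.3436

F = 0.344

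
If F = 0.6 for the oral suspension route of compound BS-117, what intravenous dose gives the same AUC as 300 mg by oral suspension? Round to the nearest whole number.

Systemic exposure from an extravascular dose = F × D_ev, so the equivalent IV dose is F × D_ev.
D_iv = F × D_ev = 0.6 × 300 = 180 mg

D_iv = 180 mg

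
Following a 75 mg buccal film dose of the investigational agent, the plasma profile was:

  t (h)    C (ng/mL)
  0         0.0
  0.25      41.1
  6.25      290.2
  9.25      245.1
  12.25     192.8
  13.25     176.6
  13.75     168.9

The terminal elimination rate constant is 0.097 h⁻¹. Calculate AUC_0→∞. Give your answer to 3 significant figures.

AUC = 4470 ng/mL·h

Trapezoidal AUC_0→13.75:
  [0→0.25]: (0.0+41.1)/2 × 0.25 = 5.1375
  [0.25→6.25]: (41.1+290.2)/2 × 6 = 993.9
  [6.25→9.25]: (290.2+245.1)/2 × 3 = 802.95
  [9.25→12.25]: (245.1+192.8)/2 × 3 = 656.85
  [12.25→13.25]: (192.8+176.6)/2 × 1 = 184.7
  [13.25→13.75]: (176.6+168.9)/2 × 0.5 = 86.375
  Sum = 2729.9125 ng/mL·h
Extrapolated tail: C_last / k_e = 168.9 / 0.097 = 1741.237
AUC_0→∞ = 2729.9125 + 1741.237 = 4471.1495 ng/mL·h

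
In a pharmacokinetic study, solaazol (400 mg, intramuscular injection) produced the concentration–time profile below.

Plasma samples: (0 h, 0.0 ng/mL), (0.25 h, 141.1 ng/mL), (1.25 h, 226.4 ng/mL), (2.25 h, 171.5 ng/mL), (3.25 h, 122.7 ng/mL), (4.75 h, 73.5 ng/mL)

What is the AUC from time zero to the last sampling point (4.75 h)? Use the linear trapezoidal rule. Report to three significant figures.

AUC = 695 ng/mL·h

Trapezoidal AUC_0→4.75:
  [0→0.25]: (0.0+141.1)/2 × 0.25 = 17.6375
  [0.25→1.25]: (141.1+226.4)/2 × 1 = 183.75
  [1.25→2.25]: (226.4+171.5)/2 × 1 = 198.95
  [2.25→3.25]: (171.5+122.7)/2 × 1 = 147.1
  [3.25→4.75]: (122.7+73.5)/2 × 1.5 = 147.15
  Sum = 694.5875 ng/mL·h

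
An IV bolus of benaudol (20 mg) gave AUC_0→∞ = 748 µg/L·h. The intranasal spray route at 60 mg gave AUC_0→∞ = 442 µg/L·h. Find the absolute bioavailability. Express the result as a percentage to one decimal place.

F = (AUC_ev / D_ev) / (AUC_iv / D_iv)
  = (442/60) / (748/20)
  = 7.36667 / 37.4 = 0.1970
  = 19.70%

F = 19.7%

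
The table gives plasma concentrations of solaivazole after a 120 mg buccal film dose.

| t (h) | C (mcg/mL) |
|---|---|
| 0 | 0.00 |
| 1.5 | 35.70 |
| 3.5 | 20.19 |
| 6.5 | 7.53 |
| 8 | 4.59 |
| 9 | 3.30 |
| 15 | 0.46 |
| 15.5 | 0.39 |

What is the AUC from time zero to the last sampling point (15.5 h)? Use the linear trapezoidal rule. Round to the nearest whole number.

AUC = 149 mcg/mL·h

Trapezoidal AUC_0→15.5:
  [0→1.5]: (0.00+35.70)/2 × 1.5 = 26.775
  [1.5→3.5]: (35.70+20.19)/2 × 2 = 55.89
  [3.5→6.5]: (20.19+7.53)/2 × 3 = 41.58
  [6.5→8]: (7.53+4.59)/2 × 1.5 = 9.09
  [8→9]: (4.59+3.30)/2 × 1 = 3.945
  [9→15]: (3.30+0.46)/2 × 6 = 11.28
  [15→15.5]: (0.46+0.39)/2 × 0.5 = 0.2125
  Sum = 148.7725 mcg/mL·h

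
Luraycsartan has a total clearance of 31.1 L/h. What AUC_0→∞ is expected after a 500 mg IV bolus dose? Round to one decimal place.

AUC = 16.1 mg/L·h

AUC_0→∞ = Dose_iv / CL
        = 500 / 31.1 = 16.0772 mg/L·h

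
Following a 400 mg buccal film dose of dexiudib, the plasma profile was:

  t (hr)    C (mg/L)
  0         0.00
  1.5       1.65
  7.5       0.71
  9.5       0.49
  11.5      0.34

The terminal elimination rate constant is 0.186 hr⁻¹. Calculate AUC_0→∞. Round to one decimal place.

Trapezoidal AUC_0→11.5:
  [0→1.5]: (0.00+1.65)/2 × 1.5 = 1.2375
  [1.5→7.5]: (1.65+0.71)/2 × 6 = 7.08
  [7.5→9.5]: (0.71+0.49)/2 × 2 = 1.2
  [9.5→11.5]: (0.49+0.34)/2 × 2 = 0.83
  Sum = 10.3475 mg/L·hr
Extrapolated tail: C_last / k_e = 0.34 / 0.186 = 1.828
AUC_0→∞ = 10.3475 + 1.828 = 12.1755 mg/L·hr

AUC = 12.2 mg/L·hr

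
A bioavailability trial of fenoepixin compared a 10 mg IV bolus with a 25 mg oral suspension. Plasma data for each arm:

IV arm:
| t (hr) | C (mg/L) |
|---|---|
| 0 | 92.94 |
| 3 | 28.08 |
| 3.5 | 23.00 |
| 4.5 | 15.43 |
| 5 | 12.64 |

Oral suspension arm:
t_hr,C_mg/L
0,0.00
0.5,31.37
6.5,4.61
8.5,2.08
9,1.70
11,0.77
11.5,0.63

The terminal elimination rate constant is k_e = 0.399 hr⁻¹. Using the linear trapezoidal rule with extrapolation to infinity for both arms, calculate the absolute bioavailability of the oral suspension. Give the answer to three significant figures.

F = 0.203

Trapezoidal AUC_0→5 (IV):
  [0→3]: (92.94+28.08)/2 × 3 = 181.53
  [3→3.5]: (28.08+23.00)/2 × 0.5 = 12.77
  [3.5→4.5]: (23.00+15.43)/2 × 1 = 19.215
  [4.5→5]: (15.43+12.64)/2 × 0.5 = 7.0175
  Sum = 220.5325 mg/L·hr
IV tail: 12.64/0.399 = 31.679; AUC_iv,0→∞ = 220.5325 + 31.679 = 252.2115 mg/L·hr
Trapezoidal AUC_0→11.5 (oral suspension):
  [0→0.5]: (0.00+31.37)/2 × 0.5 = 7.8425
  [0.5→6.5]: (31.37+4.61)/2 × 6 = 107.94
  [6.5→8.5]: (4.61+2.08)/2 × 2 = 6.69
  [8.5→9]: (2.08+1.70)/2 × 0.5 = 0.945
  [9→11]: (1.70+0.77)/2 × 2 = 2.47
  [11→11.5]: (0.77+0.63)/2 × 0.5 = 0.35
  Sum = 126.2375 mg/L·hr
oral suspension tail: 0.63/0.399 = 1.579; AUC_ev,0→∞ = 126.2375 + 1.579 = 127.8165 mg/L·hr
F = (AUC_ev/D_ev)/(AUC_iv/D_iv) = (127.8165/25)/(252.2115/10) = 5.11266/25.22115 = 0.2027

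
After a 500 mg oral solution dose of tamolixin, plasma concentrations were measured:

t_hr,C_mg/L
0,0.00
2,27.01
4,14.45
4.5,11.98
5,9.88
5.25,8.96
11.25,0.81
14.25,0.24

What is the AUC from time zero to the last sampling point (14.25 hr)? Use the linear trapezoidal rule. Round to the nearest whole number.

AUC = 114 mg/L·hr

Trapezoidal AUC_0→14.25:
  [0→2]: (0.00+27.01)/2 × 2 = 27.01
  [2→4]: (27.01+14.45)/2 × 2 = 41.46
  [4→4.5]: (14.45+11.98)/2 × 0.5 = 6.6075
  [4.5→5]: (11.98+9.88)/2 × 0.5 = 5.465
  [5→5.25]: (9.88+8.96)/2 × 0.25 = 2.355
  [5.25→11.25]: (8.96+0.81)/2 × 6 = 29.31
  [11.25→14.25]: (0.81+0.24)/2 × 3 = 1.575
  Sum = 113.7825 mg/L·hr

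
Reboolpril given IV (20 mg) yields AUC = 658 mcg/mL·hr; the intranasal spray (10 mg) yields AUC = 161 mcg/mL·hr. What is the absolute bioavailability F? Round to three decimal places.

F = (AUC_ev / D_ev) / (AUC_iv / D_iv)
  = (161/10) / (658/20)
  = 16.1 / 32.9 = 0.4894

F = 0.489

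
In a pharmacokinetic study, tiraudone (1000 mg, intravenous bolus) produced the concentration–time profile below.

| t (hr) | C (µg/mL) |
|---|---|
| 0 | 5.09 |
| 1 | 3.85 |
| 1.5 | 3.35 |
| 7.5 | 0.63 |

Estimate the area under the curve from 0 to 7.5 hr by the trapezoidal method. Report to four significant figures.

AUC = 18.21 µg/mL·hr

Trapezoidal AUC_0→7.5:
  [0→1]: (5.09+3.85)/2 × 1 = 4.47
  [1→1.5]: (3.85+3.35)/2 × 0.5 = 1.8
  [1.5→7.5]: (3.35+0.63)/2 × 6 = 11.94
  Sum = 18.21 µg/mL·hr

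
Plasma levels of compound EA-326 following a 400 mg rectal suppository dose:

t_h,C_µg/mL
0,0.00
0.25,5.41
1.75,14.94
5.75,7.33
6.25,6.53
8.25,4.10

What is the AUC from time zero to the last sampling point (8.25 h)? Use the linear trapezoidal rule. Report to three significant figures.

AUC = 74.6 µg/mL·h

Trapezoidal AUC_0→8.25:
  [0→0.25]: (0.00+5.41)/2 × 0.25 = 0.67625
  [0.25→1.75]: (5.41+14.94)/2 × 1.5 = 15.2625
  [1.75→5.75]: (14.94+7.33)/2 × 4 = 44.54
  [5.75→6.25]: (7.33+6.53)/2 × 0.5 = 3.465
  [6.25→8.25]: (6.53+4.10)/2 × 2 = 10.63
  Sum = 74.57375 µg/mL·h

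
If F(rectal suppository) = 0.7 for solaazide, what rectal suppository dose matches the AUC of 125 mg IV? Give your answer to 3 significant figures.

D_rectal = 179 mg

For equal systemic exposure: F × D_ev = D_iv
D_ev = D_iv / F = 125 / 0.7 = 178.571 mg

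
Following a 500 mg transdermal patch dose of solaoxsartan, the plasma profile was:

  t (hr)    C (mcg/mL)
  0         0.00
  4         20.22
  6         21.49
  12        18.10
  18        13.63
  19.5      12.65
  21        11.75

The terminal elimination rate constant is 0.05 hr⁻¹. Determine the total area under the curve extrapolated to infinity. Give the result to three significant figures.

Trapezoidal AUC_0→21:
  [0→4]: (0.00+20.22)/2 × 4 = 40.44
  [4→6]: (20.22+21.49)/2 × 2 = 41.71
  [6→12]: (21.49+18.10)/2 × 6 = 118.77
  [12→18]: (18.10+13.63)/2 × 6 = 95.19
  [18→19.5]: (13.63+12.65)/2 × 1.5 = 19.71
  [19.5→21]: (12.65+11.75)/2 × 1.5 = 18.3
  Sum = 334.12 mcg/mL·hr
Extrapolated tail: C_last / k_e = 11.75 / 0.05 = 235.000
AUC_0→∞ = 334.12 + 235.000 = 569.12 mcg/mL·hr

AUC = 569 mcg/mL·hr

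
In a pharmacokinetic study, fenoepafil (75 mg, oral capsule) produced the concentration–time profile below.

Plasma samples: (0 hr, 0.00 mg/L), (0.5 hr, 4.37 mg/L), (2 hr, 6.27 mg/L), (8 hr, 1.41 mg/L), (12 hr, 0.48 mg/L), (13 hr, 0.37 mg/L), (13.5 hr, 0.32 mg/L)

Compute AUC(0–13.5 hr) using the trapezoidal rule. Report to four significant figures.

AUC = 36.49 mg/L·hr

Trapezoidal AUC_0→13.5:
  [0→0.5]: (0.00+4.37)/2 × 0.5 = 1.0925
  [0.5→2]: (4.37+6.27)/2 × 1.5 = 7.98
  [2→8]: (6.27+1.41)/2 × 6 = 23.04
  [8→12]: (1.41+0.48)/2 × 4 = 3.78
  [12→13]: (0.48+0.37)/2 × 1 = 0.425
  [13→13.5]: (0.37+0.32)/2 × 0.5 = 0.1725
  Sum = 36.49 mg/L·hr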